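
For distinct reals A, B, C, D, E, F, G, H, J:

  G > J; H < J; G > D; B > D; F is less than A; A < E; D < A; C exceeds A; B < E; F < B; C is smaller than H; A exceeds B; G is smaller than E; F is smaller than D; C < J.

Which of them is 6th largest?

Chaining the given pairs: F < D < B < A < C < H < J < G < E.
The 6th largest is A.

A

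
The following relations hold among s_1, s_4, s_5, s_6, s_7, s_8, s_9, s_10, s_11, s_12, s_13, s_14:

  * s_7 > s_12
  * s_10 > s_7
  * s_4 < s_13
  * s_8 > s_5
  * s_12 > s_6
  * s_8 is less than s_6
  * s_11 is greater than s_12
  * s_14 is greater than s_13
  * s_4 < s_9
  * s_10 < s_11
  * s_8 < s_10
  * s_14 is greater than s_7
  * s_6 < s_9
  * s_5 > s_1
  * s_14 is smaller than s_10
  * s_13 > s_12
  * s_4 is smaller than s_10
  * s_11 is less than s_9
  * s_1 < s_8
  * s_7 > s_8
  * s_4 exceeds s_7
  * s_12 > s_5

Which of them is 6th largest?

Piecing the relations together gives one ordering: s_1 < s_5 < s_8 < s_6 < s_12 < s_7 < s_4 < s_13 < s_14 < s_10 < s_11 < s_9.
The 6th largest is s_4.

s_4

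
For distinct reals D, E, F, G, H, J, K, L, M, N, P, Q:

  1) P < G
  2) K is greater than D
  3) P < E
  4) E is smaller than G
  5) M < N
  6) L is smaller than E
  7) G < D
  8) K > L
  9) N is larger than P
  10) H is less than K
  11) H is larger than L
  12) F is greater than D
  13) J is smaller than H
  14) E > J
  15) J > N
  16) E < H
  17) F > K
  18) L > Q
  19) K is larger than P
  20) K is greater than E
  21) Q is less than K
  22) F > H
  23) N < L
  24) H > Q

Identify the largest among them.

M is not greatest since M < N; Q is not greatest since Q < H; P is not greatest since P < G; N is not greatest since N < J; J is not greatest since J < H; L is not greatest since L < K; E is not greatest since E < G; G is not greatest since G < D; D is not greatest since D < F; H is not greatest since H < F; K is not greatest since K < F.
Only F has nothing above it, so F is the largest.

F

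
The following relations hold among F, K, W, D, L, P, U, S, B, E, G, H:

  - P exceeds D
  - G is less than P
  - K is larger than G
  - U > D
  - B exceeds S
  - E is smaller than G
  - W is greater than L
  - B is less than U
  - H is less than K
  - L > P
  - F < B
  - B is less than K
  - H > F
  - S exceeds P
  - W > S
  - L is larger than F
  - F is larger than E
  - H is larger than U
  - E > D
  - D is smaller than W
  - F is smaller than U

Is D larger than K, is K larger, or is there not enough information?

K

Chaining the given relations: D < E < G < P < S < B < U < H < K.
So K is larger.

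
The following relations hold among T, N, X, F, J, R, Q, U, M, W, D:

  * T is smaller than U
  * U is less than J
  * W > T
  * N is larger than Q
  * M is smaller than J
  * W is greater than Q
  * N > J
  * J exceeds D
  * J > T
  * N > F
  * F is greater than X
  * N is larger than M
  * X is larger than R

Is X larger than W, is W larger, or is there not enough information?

undetermined

Following every chain through X: above X we get F, N; below X we get R.
W is not reached, and no chain runs the other way from W to X.
So the given relations leave the order of X and W undetermined.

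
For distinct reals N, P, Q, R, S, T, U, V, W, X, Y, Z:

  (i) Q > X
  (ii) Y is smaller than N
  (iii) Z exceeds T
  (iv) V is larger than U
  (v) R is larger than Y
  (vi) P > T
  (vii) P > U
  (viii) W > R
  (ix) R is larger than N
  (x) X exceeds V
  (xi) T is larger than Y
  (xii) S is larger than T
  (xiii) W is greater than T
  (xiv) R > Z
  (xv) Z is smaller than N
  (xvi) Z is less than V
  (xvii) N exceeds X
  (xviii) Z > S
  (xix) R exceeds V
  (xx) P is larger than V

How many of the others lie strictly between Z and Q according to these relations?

2

Chaining upward from Z reaches: V, X, N, P, R, W.
Chaining downward from Q reaches: U, Y, T, S, V, X.
Strictly between Z and Q are those in both lists: V, X — 2 elements.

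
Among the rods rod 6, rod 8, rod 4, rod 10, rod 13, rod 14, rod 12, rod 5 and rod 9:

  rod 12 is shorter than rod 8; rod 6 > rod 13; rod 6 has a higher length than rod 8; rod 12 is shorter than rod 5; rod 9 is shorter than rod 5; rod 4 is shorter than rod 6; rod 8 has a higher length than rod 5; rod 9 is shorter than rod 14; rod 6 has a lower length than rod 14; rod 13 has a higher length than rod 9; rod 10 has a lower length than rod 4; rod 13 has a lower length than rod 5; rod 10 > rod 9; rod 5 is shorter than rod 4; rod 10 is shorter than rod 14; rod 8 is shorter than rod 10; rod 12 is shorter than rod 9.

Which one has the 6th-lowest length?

rod 10

The consecutive relations fix a unique order: rod 12 < rod 9 < rod 13 < rod 5 < rod 8 < rod 10 < rod 4 < rod 6 < rod 14.
Counting 6 from the smallest end gives rod 10.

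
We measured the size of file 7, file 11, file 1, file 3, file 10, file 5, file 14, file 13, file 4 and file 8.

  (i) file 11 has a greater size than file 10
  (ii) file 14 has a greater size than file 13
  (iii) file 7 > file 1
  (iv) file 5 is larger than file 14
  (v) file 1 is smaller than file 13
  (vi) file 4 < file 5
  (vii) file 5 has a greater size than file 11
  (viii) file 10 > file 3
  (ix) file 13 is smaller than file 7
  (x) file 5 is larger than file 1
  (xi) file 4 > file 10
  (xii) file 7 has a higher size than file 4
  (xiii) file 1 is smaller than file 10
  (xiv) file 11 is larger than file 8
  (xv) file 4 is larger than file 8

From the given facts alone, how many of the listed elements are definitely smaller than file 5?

8

Directly below file 5: file 1, file 11, file 14, file 4.
One step further: file 8, file 10, file 13 (7 so far).
One step further: file 3 (8 so far).
Nothing else is reachable below file 5; 8 in all.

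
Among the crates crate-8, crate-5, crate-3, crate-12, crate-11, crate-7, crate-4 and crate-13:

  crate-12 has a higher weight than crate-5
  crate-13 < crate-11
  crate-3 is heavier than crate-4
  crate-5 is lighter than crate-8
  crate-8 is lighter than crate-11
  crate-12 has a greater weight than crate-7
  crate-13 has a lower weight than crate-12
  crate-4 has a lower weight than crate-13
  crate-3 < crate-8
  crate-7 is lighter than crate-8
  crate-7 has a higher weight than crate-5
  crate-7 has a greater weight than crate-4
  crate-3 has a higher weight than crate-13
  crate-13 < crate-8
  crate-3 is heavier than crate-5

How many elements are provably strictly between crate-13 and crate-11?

2

The relations place crate-13 below crate-11. An element lies strictly between them when it is forced above crate-13 and also forced below crate-11.
Above crate-13: {crate-3, crate-8, crate-12}. Below crate-11: {crate-5, crate-4, crate-3, crate-7, crate-8}.
Intersection: {crate-3, crate-8} — 2.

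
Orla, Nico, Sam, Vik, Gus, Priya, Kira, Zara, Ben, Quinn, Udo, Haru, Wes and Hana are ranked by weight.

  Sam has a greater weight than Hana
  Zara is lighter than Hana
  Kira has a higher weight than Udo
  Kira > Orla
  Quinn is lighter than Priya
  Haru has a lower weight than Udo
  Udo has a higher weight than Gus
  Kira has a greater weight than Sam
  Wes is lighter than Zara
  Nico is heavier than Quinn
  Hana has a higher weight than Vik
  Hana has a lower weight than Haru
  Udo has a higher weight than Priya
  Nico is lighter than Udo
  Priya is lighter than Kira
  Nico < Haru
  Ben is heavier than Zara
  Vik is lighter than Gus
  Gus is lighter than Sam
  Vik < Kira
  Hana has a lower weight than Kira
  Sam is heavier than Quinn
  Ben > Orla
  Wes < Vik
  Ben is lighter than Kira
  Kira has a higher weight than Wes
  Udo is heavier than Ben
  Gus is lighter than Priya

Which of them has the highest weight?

Kira

Chaining downward from Kira: directly below it, Wes, Orla, Vik, Priya, Hana, Sam, Ben, Udo; then Quinn, Nico, Gus, Zara, Haru.
That covers every other element, and nothing is given above Kira, so Kira is the highest weight.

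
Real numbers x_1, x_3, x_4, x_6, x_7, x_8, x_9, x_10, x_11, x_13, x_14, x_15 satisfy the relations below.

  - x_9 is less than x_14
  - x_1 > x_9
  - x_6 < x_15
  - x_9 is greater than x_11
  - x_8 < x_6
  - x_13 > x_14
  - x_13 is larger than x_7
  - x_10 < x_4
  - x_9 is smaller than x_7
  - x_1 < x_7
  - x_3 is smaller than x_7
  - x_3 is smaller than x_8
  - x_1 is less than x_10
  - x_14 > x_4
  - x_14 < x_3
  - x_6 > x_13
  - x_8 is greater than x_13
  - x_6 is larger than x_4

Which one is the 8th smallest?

x_7

Chaining the given pairs: x_11 < x_9 < x_1 < x_10 < x_4 < x_14 < x_3 < x_7 < x_13 < x_8 < x_6 < x_15.
The 8th smallest is x_7.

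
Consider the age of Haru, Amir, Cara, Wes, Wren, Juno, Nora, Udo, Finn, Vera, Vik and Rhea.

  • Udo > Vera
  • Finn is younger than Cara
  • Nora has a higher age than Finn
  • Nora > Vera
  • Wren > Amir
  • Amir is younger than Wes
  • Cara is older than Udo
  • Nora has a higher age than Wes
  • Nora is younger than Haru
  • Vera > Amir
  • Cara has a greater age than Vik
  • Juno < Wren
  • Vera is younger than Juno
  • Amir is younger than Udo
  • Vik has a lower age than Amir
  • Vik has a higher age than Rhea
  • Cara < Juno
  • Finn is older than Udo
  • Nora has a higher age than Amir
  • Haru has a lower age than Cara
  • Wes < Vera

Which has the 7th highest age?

Udo

The consecutive relations fix a unique order: Rhea < Vik < Amir < Wes < Vera < Udo < Finn < Nora < Haru < Cara < Juno < Wren.
The 7th largest is Udo.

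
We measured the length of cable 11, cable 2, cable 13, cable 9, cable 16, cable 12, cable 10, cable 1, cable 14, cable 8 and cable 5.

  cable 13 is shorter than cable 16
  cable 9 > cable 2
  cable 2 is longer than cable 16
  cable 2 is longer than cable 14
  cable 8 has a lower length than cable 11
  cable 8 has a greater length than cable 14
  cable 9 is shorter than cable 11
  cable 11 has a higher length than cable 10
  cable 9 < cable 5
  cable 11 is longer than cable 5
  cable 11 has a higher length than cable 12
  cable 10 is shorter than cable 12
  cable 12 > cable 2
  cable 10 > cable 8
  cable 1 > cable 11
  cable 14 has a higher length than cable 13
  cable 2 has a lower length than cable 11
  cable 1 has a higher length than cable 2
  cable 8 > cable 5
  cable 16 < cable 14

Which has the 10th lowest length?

cable 11

Piecing the relations together gives one ordering: cable 13 < cable 16 < cable 14 < cable 2 < cable 9 < cable 5 < cable 8 < cable 10 < cable 12 < cable 11 < cable 1.
The 10th smallest is cable 11.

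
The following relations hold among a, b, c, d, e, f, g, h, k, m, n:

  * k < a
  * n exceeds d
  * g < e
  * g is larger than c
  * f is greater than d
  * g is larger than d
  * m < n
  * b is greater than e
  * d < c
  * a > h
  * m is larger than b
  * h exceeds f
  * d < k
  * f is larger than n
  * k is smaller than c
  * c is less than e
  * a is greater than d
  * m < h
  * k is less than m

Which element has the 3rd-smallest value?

c

The consecutive relations fix a unique order: d < k < c < g < e < b < m < n < f < h < a.
Counting 3 from the smallest end gives c.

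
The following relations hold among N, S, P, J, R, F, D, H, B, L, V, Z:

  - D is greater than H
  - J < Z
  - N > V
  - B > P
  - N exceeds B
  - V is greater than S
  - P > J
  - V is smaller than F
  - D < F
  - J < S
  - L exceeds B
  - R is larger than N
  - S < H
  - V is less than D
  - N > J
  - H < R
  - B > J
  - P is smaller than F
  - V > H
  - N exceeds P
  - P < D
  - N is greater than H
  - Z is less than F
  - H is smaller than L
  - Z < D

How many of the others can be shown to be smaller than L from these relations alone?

From L the given relations immediately reach H, B.
From those, J, S, P — 5 in total.
Nothing else is reachable below L; 5 in all.

5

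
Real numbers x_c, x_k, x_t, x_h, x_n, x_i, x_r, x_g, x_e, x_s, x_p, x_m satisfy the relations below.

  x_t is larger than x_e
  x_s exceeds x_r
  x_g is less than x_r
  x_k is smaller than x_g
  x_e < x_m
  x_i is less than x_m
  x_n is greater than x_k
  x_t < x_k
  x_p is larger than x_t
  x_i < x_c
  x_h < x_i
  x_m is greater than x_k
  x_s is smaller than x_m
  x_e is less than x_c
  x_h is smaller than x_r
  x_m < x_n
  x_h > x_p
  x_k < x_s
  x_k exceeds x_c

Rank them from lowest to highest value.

Each adjacent pair is fixed by a given relation: x_e < x_t; x_t < x_p; x_p < x_h; x_h < x_i; x_i < x_c; x_c < x_k; x_k < x_g; x_g < x_r; x_r < x_s; x_s < x_m; x_m < x_n. Chaining them end to end gives the full order.

x_e < x_t < x_p < x_h < x_i < x_c < x_k < x_g < x_r < x_s < x_m < x_n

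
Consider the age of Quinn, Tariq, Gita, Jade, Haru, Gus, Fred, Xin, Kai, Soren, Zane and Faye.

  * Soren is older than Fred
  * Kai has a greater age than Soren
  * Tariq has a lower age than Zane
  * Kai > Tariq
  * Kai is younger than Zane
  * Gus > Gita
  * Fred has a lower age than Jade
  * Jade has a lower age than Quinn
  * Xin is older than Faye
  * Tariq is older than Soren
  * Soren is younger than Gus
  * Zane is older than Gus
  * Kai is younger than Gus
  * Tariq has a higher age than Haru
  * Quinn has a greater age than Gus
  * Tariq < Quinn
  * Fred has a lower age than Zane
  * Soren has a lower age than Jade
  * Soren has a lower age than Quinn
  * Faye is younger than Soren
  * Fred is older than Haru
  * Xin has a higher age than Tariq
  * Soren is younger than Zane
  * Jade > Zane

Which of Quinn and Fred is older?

Quinn

Link the given pairs in sequence: Fred < Soren; Soren < Kai; Kai < Gus; Gus < Zane; Zane < Jade; Jade < Quinn.
Together: Fred < Soren < Kai < Gus < Zane < Jade < Quinn.
So Fred < Quinn; Quinn is the older of the two.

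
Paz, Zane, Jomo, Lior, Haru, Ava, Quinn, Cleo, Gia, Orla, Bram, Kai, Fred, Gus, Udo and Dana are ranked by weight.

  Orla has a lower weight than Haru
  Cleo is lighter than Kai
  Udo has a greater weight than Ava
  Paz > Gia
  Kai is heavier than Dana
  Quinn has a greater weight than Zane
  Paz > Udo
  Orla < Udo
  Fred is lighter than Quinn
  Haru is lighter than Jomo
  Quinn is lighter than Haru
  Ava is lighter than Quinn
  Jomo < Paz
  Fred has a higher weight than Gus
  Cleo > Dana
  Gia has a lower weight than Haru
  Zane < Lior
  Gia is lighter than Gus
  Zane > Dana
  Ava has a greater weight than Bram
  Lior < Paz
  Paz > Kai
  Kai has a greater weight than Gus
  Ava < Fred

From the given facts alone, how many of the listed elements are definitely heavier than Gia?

7

The elements the relations force above Gia are Gus, Fred, Quinn, Haru, Jomo, Kai, Paz — no chain reaches any other.
That is 7.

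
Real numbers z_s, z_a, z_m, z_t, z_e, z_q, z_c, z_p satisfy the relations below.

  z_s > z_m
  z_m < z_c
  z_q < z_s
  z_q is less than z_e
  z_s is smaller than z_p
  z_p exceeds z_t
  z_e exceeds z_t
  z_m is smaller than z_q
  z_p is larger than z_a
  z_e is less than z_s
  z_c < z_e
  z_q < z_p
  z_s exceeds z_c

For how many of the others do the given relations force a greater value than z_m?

5

The elements the relations force above z_m are z_c, z_q, z_e, z_s, z_p — no chain reaches any other.
That is 5.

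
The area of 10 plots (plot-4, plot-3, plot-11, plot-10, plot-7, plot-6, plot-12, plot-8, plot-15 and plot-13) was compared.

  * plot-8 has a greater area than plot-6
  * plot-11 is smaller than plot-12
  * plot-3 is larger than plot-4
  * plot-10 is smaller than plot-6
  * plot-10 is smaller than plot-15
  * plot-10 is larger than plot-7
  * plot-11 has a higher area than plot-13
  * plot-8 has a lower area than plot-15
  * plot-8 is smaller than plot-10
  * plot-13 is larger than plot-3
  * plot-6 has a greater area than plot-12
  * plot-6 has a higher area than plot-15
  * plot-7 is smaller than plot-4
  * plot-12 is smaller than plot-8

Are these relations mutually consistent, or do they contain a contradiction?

Chaining the given relations yields plot-8 < plot-10 < plot-15 < plot-6, so plot-8 < plot-6. But one relation states plot-6 < plot-8. These cannot both hold.

inconsistent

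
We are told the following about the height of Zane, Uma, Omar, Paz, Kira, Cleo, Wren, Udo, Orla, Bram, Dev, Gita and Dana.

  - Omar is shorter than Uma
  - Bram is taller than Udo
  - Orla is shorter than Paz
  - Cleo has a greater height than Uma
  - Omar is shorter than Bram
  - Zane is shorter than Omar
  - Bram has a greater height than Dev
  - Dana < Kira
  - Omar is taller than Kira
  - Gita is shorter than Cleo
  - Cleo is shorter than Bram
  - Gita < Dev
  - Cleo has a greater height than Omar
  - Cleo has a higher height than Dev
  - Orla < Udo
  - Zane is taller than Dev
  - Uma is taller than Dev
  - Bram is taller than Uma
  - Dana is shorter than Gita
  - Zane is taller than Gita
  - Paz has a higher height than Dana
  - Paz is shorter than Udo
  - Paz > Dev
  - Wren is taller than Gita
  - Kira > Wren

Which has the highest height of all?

Bram

Orla is not greatest since Orla < Udo; Dana is not greatest since Dana < Gita; Gita is not greatest since Gita < Dev; Wren is not greatest since Wren < Kira; Dev is not greatest since Dev < Cleo; Kira is not greatest since Kira < Omar; Zane is not greatest since Zane < Omar; Omar is not greatest since Omar < Cleo; Uma is not greatest since Uma < Cleo; Cleo is not greatest since Cleo < Bram; Paz is not greatest since Paz < Udo; Udo is not greatest since Udo < Bram.
Only Bram has nothing above it, so Bram is the highest height.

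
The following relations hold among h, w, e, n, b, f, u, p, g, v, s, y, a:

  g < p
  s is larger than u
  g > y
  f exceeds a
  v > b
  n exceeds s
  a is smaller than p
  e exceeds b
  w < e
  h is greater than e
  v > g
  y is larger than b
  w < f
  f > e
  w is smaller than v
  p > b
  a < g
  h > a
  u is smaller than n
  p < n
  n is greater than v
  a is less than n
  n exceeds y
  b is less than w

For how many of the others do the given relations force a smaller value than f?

Directly below f: a, w, e.
One step further: b (4 so far).
Nothing else is reachable below f; 4 in all.

4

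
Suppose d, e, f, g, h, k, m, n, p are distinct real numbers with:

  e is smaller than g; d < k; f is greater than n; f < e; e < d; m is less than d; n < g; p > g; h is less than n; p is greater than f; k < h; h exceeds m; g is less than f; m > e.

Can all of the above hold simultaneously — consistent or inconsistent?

inconsistent

We have f < e stated directly, yet also e < m < d < k < h < n < g < f by chaining the others — so e < f. Contradiction.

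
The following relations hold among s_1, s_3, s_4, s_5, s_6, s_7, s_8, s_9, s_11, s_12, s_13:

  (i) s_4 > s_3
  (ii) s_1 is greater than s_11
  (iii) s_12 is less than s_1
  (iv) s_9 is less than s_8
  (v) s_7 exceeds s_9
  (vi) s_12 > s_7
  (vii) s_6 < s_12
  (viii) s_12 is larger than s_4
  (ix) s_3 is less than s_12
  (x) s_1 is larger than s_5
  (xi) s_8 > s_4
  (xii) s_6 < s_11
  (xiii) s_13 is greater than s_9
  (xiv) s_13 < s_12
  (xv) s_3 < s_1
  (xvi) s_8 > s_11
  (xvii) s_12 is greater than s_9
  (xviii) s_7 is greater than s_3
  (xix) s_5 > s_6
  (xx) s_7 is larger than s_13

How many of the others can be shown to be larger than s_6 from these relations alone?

5

From s_6 the given relations immediately reach s_5, s_11, s_12.
From those, s_8, s_1 — 5 in total.
No other element is forced above s_6 by the given relations, so the count is 5.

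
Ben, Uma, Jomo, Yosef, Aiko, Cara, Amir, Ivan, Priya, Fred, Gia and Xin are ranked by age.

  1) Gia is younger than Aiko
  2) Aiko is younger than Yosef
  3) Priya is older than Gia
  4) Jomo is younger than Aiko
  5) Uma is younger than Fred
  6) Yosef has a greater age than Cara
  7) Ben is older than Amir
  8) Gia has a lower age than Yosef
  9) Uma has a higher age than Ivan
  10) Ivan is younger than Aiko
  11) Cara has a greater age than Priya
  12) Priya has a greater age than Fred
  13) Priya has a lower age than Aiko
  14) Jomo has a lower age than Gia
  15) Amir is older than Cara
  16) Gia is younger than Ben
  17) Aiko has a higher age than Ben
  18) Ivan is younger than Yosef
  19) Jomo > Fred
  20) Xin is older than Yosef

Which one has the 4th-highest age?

The consecutive relations fix a unique order: Ivan < Uma < Fred < Jomo < Gia < Priya < Cara < Amir < Ben < Aiko < Yosef < Xin.
The 4th largest is Ben.

Ben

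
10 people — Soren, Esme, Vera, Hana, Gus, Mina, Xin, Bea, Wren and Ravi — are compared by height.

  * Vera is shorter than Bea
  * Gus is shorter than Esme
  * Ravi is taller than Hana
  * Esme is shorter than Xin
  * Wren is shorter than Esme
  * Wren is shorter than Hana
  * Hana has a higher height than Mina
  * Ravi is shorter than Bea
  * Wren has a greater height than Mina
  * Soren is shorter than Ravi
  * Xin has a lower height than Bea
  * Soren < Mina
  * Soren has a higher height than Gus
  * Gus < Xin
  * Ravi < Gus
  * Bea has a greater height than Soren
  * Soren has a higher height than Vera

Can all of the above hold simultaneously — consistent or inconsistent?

We have Gus < Soren stated directly, yet also Soren < Mina < Wren < Hana < Ravi < Gus by chaining the others — so Soren < Gus. Contradiction.

inconsistent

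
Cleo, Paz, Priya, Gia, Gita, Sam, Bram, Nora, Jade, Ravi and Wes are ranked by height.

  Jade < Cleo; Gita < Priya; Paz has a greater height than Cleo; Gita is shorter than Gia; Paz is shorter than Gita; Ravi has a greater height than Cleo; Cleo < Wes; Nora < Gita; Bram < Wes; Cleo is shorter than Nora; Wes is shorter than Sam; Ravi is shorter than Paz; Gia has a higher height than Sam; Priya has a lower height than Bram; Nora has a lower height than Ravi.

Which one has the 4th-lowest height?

Ravi

The consecutive relations fix a unique order: Jade < Cleo < Nora < Ravi < Paz < Gita < Priya < Bram < Wes < Sam < Gia.
Counting 4 from the smallest end gives Ravi.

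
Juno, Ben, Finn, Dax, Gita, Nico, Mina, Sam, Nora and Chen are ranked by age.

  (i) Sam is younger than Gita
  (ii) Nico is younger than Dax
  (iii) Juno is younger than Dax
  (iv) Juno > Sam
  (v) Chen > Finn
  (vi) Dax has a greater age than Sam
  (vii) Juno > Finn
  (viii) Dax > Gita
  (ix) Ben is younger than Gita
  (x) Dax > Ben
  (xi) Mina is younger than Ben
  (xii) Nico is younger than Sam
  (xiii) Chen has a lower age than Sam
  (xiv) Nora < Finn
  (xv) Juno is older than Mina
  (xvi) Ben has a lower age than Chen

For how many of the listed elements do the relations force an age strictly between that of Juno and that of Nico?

The relations place Nico below Juno. An element lies strictly between them when it is forced above Nico and also forced below Juno.
Above Nico: {Sam, Gita, Dax}. Below Juno: {Mina, Nora, Finn, Ben, Chen, Sam}.
Intersection: {Sam} — 1.

1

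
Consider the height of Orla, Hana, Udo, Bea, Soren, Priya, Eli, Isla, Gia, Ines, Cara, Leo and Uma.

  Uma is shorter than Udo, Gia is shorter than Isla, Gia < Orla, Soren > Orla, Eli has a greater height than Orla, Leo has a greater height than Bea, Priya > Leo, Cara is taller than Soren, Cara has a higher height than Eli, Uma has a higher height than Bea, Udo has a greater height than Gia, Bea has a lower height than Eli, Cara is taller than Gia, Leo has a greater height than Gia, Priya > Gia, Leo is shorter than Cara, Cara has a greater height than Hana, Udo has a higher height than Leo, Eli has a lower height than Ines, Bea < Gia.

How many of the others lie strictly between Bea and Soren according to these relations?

2

Chaining upward from Bea reaches: Gia, Orla, Eli, Leo, Uma, Priya, Ines, Udo, Cara, Isla.
Chaining downward from Soren reaches: Gia, Orla.
Strictly between Bea and Soren are those in both lists: Gia, Orla — 2 elements.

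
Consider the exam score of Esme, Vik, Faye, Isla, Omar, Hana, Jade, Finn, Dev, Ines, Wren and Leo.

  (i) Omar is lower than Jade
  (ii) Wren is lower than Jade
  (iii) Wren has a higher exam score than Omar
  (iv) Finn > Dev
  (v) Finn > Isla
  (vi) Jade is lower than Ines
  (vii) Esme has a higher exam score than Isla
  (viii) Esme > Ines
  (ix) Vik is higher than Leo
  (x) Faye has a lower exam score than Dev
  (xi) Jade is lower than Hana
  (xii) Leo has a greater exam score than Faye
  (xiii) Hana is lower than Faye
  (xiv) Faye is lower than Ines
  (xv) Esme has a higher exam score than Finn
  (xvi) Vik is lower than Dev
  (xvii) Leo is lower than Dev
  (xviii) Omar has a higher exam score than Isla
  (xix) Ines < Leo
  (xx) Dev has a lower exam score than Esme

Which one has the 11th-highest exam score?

Chaining the given pairs: Isla < Omar < Wren < Jade < Hana < Faye < Ines < Leo < Vik < Dev < Finn < Esme.
The 11th largest is Omar.

Omar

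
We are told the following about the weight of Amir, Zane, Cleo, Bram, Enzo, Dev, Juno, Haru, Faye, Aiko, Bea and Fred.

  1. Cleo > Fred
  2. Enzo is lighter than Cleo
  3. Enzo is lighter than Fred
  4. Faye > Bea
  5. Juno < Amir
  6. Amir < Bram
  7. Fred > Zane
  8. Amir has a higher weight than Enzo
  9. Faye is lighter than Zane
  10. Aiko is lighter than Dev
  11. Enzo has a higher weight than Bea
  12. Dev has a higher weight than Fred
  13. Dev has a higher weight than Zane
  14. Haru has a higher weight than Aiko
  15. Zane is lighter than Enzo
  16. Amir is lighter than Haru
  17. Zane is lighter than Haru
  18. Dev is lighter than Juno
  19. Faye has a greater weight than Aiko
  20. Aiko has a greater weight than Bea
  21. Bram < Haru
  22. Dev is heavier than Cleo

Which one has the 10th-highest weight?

Piecing the relations together gives one ordering: Bea < Aiko < Faye < Zane < Enzo < Fred < Cleo < Dev < Juno < Amir < Bram < Haru.
Counting 10 from the largest end gives Faye.

Faye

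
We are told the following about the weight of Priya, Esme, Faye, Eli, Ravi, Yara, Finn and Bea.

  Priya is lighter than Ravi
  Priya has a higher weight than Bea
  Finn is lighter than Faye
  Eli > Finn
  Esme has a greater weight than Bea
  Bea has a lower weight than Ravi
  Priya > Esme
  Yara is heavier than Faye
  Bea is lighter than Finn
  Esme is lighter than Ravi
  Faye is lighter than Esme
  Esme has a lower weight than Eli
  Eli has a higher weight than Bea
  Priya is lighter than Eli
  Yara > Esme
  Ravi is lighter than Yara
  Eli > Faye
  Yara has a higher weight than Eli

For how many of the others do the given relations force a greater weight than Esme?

4

Directly above Esme: Priya, Eli, Ravi, Yara.
No other element is forced above Esme by the given relations, so the count is 4.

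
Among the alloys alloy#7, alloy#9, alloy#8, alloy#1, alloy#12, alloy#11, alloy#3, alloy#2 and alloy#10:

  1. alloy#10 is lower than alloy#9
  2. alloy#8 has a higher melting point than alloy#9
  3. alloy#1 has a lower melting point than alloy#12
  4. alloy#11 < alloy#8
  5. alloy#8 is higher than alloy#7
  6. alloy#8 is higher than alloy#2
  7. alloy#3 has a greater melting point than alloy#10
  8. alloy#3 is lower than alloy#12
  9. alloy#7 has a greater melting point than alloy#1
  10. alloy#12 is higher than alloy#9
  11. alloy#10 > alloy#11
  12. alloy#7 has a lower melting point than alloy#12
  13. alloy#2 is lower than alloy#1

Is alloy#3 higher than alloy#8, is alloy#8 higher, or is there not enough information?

Following every chain through alloy#3: above alloy#3 we get alloy#12; below alloy#3 we get alloy#11, alloy#10.
alloy#8 is not reached, and no chain runs the other way from alloy#8 to alloy#3.
So the given relations leave the order of alloy#3 and alloy#8 undetermined.

undetermined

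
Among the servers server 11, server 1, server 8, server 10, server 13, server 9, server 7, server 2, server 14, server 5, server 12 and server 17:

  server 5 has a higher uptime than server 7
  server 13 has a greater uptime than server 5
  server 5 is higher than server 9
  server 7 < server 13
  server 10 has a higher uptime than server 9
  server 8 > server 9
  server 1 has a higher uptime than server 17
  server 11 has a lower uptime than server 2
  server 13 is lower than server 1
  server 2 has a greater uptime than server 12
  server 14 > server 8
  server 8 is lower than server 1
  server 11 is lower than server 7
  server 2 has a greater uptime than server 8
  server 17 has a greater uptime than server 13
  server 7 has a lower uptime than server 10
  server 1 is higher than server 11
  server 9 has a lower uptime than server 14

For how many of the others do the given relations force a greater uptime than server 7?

5

Directly above server 7: server 10, server 5, server 13.
One step further: server 17, server 1 (5 so far).
No other element is forced above server 7 by the given relations, so the count is 5.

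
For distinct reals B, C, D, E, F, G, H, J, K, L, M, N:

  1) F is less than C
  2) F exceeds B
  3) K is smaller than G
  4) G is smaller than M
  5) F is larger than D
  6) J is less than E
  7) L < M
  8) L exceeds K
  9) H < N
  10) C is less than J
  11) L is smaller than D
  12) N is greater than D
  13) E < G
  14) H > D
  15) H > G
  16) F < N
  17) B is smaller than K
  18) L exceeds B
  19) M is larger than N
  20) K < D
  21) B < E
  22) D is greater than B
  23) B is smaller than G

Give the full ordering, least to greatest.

B < K < L < D < F < C < J < E < G < H < N < M

Each adjacent pair is fixed by a given relation: B < K; K < L; L < D; D < F; F < C; C < J; J < E; E < G; G < H; H < N; N < M. Chaining them end to end gives the full order.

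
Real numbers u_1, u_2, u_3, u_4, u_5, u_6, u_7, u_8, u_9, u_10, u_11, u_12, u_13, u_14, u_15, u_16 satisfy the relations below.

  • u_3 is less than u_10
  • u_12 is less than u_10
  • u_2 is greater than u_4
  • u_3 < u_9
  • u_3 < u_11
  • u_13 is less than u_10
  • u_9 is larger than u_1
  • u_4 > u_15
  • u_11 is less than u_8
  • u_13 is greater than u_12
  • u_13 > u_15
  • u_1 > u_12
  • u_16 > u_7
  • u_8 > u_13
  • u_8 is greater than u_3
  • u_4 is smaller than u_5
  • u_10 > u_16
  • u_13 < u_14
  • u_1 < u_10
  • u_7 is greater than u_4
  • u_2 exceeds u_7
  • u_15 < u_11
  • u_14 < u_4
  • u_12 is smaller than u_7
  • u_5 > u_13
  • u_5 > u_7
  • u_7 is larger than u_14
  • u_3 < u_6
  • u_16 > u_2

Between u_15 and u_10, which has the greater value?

Following the relations from u_15: u_15 < u_13 < u_14 < u_4 < u_2 < u_16 < u_10.
So u_15 < u_10; u_10 is the larger of the two.

u_10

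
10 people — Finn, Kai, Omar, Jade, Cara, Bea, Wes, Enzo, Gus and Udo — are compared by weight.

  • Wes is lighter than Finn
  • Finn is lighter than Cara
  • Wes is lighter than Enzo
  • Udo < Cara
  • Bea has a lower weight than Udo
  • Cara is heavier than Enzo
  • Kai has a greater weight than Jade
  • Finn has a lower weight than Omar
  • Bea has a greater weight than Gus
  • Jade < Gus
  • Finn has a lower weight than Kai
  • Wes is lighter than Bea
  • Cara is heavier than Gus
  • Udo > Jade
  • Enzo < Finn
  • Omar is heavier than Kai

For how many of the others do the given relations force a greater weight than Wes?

7

Directly above Wes: Enzo, Bea, Finn.
One step further: Udo, Kai, Omar, Cara (7 so far).
No other element is forced above Wes by the given relations, so the count is 7.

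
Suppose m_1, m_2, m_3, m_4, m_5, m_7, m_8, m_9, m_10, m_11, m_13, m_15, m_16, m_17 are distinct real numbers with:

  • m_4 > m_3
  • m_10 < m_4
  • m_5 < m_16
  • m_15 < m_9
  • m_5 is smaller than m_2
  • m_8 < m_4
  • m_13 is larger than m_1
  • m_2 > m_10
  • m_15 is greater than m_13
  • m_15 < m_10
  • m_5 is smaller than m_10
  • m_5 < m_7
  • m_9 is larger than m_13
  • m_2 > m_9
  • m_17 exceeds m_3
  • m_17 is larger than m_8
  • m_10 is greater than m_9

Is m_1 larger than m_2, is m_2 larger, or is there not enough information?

The relevant relations are m_1 < m_13; m_13 < m_15; m_15 < m_9; m_9 < m_10; m_10 < m_2.
Together: m_1 < m_13 < m_15 < m_9 < m_10 < m_2.
So m_2 is larger.

m_2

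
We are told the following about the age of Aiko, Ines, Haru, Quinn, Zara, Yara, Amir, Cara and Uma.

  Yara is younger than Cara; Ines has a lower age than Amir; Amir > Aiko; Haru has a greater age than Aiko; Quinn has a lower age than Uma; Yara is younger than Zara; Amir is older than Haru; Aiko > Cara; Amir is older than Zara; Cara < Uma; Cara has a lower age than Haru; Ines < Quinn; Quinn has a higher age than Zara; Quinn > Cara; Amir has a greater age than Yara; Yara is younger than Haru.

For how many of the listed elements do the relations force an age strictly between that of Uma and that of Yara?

Chaining upward from Yara reaches: Cara, Zara, Aiko, Haru, Amir, Quinn.
Chaining downward from Uma reaches: Cara, Zara, Ines, Quinn.
Strictly between Yara and Uma are those in both lists: Cara, Zara, Quinn — 3 elements.

3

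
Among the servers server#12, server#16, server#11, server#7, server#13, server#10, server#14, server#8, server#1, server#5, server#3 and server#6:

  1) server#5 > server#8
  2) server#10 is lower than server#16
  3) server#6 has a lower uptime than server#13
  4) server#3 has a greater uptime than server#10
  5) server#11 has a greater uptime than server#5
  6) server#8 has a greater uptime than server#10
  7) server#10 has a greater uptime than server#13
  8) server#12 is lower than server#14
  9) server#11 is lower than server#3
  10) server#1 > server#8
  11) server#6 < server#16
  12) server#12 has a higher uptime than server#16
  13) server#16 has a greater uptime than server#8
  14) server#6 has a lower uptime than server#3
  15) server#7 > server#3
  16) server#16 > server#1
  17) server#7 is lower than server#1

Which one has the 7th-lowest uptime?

server#3

Chaining the given pairs: server#6 < server#13 < server#10 < server#8 < server#5 < server#11 < server#3 < server#7 < server#1 < server#16 < server#12 < server#14.
The 7th smallest is server#3.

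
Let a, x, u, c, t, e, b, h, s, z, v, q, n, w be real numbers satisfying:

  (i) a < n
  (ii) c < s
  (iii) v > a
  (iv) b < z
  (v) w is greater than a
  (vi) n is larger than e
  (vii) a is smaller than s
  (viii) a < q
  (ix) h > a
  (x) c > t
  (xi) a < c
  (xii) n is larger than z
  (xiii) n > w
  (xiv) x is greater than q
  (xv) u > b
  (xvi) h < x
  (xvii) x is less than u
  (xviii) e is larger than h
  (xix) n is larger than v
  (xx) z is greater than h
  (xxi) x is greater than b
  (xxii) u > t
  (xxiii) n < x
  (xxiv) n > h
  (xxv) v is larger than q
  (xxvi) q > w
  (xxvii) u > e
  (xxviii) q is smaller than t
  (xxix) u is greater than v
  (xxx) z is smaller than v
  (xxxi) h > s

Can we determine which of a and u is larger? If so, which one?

a < w and w < q give a < q.
With q < t: a < w < q < t.
With t < c: a < w < q < t < c.
Then c < s extends the chain to s.
Then s < h extends the chain to h.
With h < z: a < w < q < t < c < s < h < z.
With z < v: a < w < q < t < c < s < h < z < v.
With v < n: a < w < q < t < c < s < h < z < v < n.
With n < x: a < w < q < t < c < s < h < z < v < n < x.
Then x < u extends the chain to u.
So u is larger.

u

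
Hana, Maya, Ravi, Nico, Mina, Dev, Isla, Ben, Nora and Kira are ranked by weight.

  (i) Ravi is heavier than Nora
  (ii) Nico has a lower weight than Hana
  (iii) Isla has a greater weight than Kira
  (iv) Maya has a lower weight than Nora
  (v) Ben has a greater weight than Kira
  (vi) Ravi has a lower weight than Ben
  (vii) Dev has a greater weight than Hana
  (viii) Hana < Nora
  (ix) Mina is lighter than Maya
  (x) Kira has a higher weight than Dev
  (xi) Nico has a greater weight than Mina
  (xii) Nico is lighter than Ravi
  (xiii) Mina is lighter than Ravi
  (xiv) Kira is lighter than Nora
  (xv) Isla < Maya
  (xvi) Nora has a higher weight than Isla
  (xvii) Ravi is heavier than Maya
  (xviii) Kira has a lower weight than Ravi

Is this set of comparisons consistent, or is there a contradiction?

The single ordering Mina < Nico < Hana < Dev < Kira < Isla < Maya < Nora < Ravi < Ben satisfies every listed relation, so no contradiction arises.

consistent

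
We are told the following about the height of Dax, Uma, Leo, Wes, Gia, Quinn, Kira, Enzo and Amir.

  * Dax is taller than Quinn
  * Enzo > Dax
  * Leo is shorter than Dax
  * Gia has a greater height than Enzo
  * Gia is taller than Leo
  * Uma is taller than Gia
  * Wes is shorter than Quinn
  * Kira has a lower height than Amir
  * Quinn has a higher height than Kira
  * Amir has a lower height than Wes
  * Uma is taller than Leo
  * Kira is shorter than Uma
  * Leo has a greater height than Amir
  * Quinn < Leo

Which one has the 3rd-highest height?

Piecing the relations together gives one ordering: Kira < Amir < Wes < Quinn < Leo < Dax < Enzo < Gia < Uma.
Counting 3 from the largest end gives Enzo.

Enzo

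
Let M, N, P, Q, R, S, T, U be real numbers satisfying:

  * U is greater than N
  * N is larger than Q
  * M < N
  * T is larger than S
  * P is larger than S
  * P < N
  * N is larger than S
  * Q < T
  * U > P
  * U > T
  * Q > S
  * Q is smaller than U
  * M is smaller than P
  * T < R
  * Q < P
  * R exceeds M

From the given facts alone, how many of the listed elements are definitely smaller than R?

From R the given relations immediately reach M, T.
From those, S, Q — 4 in total.
Nothing else is reachable below R; 4 in all.

4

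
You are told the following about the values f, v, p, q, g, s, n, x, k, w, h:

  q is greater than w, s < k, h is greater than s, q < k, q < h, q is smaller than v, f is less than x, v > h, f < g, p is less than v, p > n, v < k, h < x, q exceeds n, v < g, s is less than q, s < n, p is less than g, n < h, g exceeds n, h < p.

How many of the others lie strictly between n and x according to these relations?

2

The relations place n below x. An element lies strictly between them when it is forced above n and also forced below x.
Above n: {q, h, p, v, g, k}. Below x: {f, s, w, q, h}.
Intersection: {q, h} — 2.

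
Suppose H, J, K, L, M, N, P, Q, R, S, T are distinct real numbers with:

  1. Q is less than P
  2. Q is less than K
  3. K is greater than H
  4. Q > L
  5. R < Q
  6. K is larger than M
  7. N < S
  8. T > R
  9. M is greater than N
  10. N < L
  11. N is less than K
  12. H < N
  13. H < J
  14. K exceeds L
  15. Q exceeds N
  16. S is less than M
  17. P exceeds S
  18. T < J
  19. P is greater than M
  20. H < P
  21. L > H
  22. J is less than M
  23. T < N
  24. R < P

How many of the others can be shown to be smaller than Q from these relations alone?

5

Directly below Q: R, N, L.
One step further: H, T (5 so far).
No other element is forced below Q by the given relations, so the count is 5.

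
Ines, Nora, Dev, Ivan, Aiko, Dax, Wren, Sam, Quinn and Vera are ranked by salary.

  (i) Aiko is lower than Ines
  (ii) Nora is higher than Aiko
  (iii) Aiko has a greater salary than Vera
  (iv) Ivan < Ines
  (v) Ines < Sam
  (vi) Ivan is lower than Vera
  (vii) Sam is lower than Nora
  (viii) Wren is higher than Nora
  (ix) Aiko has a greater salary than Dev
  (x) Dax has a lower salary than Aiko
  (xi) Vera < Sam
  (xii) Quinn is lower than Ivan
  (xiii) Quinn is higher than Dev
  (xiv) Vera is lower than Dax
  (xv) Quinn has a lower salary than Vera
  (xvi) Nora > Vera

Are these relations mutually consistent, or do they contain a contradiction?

consistent

Every relation is compatible with Dev < Quinn < Ivan < Vera < Dax < Aiko < Ines < Sam < Nora < Wren; the set is consistent.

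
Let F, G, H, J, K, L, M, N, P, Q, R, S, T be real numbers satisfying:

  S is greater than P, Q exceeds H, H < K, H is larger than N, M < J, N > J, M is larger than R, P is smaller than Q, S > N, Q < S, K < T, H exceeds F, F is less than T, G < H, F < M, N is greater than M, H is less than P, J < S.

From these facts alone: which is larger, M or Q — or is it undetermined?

M < J and J < N give M < N.
With N < H: M < J < N < H.
With H < P: M < J < N < H < P.
Then P < Q extends the chain to Q.
So Q is larger.

Q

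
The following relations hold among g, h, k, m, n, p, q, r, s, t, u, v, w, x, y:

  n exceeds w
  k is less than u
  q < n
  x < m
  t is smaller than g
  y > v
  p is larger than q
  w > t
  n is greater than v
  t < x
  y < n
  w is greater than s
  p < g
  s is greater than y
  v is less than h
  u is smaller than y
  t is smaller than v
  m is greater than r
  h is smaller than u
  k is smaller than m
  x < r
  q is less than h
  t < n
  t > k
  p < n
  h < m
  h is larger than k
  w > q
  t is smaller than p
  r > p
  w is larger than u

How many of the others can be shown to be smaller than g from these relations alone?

The elements the relations force below g are k, q, t, p — no chain reaches any other.
That is 4.

4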